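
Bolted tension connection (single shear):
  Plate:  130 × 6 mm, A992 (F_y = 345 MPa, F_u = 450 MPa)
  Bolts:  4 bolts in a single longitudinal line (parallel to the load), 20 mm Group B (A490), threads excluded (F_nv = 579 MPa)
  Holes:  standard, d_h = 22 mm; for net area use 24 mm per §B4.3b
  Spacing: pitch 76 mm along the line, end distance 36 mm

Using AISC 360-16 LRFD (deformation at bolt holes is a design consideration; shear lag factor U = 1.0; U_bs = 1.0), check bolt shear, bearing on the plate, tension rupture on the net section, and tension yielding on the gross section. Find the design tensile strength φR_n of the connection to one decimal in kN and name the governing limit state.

214.7 kN (net-section rupture governs)

Bolt shear: A_b = π(20)²/4 = 314.16 mm². φR_n = 0.75 × 579 × 314.16 × 4 × 1 = 545.7 kN.
Bearing (6 mm plate, F_u = 450 MPa): end bolts L_c = 36 − 22/2 = 25, R_n = min(1.2×25×6×450, 2.4×20×6×450) = 81 kN/bolt; interior L_c = 76 − 22 = 54, R_n = 129.6 kN/bolt. φR_n = 0.75 × (1×81 + 3×129.6) = 352.4 kN.
Tension rupture (net): A_n = (130 − 1×24)×6 = 636 mm² (U = 1.0, A_e = A_n). φR_n = 0.75 × 450 × 636 = 214.7 kN.
Tension yield (gross): A_g = 130×6 = 780 mm². φR_n = 0.90 × 345 × 780 = 242.2 kN.
Governing: min(545.7, 352.4, 214.7, 242.2) = 214.7 kN → net-section rupture.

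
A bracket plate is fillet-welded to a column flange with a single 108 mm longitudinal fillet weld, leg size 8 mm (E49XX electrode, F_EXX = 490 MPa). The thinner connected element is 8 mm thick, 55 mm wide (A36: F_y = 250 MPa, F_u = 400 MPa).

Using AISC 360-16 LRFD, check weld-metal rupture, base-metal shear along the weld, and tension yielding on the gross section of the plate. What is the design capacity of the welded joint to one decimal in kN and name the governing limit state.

99.0 kN (gross-section yield governs)

Weld metal: throat = 0.707×8 = 5.656 mm, L = 108 mm. φR_n = 0.75 × 0.6 × 490 × 5.656 × 108 = 134.7 kN.
Base metal shear (8 mm plate): yield φR_n = 1.0×0.6×250×8×108 = 129.6 kN; rupture φR_n = 0.75×0.6×400×8×108 = 155.5 kN; take 129.6 kN (yield).
Tension yield (gross): A_g = 55×8 = 440 mm². φR_n = 0.90 × 250 × 440 = 99.0 kN.
Governing: min(134.7, 129.6, 99.0) = 99.0 kN → gross-section yield.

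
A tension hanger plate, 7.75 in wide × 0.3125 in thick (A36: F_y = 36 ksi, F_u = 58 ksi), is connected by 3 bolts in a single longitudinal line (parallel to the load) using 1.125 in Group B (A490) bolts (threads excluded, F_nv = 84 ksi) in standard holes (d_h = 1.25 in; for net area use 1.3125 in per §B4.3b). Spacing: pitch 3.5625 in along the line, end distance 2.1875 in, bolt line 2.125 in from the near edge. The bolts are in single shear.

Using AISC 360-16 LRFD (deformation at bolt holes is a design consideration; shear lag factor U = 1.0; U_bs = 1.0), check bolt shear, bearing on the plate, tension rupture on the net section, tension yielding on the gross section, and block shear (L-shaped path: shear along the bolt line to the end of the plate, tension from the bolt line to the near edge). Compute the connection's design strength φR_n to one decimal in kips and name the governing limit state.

67.1 kips (block shear governs)

Bolt shear: A_b = π(1.125)²/4 = 0.99402 in². φR_n = 0.75 × 84 × 0.99402 × 3 × 1 = 187.9 kips.
Bearing (0.3125 in plate, F_u = 58 ksi): end bolts L_c = 2.1875 − 1.25/2 = 1.5625, R_n = min(1.2×1.5625×0.3125×58, 2.4×1.125×0.3125×58) = 33.984 kips/bolt; interior L_c = 3.5625 − 1.25 = 2.3125, R_n = 48.938 kips/bolt. φR_n = 0.75 × (1×33.984 + 2×48.938) = 98.9 kips.
Tension rupture (net): A_n = (7.75 − 1×1.3125)×0.3125 = 2.0117 in² (U = 1.0, A_e = A_n). φR_n = 0.75 × 58 × 2.0117 = 87.5 kips.
Tension yield (gross): A_g = 7.75×0.3125 = 2.4219 in². φR_n = 0.90 × 36 × 2.4219 = 78.5 kips.
Block shear: shear path 1×[2.1875+2×3.5625] = 1×9.3125 in, A_gv = 2.9102, A_nv = 1×(9.3125 − 2.5×1.3125)×0.3125 = 1.8848 in²; tension to near edge: (2.125 − 0.5×1.3125)×0.3125 = 0.45898 in². R_n = min(0.6×58×1.8848, 0.6×36×2.9102) + 1.0×58×0.45898 = min(65.591, 62.86) + 26.621 = 89.481 kips. φR_n = 0.75 × 89.481 = 67.1 kips.
Governing: min(187.9, 98.9, 87.5, 78.5, 67.1) = 67.1 kips → block shear.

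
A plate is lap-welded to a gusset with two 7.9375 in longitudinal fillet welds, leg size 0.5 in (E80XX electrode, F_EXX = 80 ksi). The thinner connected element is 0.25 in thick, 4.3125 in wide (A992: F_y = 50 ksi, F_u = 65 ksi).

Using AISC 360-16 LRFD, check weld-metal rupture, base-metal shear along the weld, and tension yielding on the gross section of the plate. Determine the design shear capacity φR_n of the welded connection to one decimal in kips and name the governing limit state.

48.5 kips (gross-section yield governs)

Weld metal: throat = 0.707×0.5 = 0.3535 in, L = 2×7.9375 = 15.875 in. φR_n = 0.75 × 0.6 × 80 × 0.3535 × 15.875 = 202.0 kips.
Base metal shear (0.25 in plate): yield φR_n = 1.0×0.6×50×0.25×15.875 = 119.1 kips; rupture φR_n = 0.75×0.6×65×0.25×15.875 = 116.1 kips; take 116.1 kips (rupture).
Tension yield (gross): A_g = 4.3125×0.25 = 1.0781 in². φR_n = 0.90 × 50 × 1.0781 = 48.5 kips.
Governing: min(202.0, 116.1, 48.5) = 48.5 kips → gross-section yield.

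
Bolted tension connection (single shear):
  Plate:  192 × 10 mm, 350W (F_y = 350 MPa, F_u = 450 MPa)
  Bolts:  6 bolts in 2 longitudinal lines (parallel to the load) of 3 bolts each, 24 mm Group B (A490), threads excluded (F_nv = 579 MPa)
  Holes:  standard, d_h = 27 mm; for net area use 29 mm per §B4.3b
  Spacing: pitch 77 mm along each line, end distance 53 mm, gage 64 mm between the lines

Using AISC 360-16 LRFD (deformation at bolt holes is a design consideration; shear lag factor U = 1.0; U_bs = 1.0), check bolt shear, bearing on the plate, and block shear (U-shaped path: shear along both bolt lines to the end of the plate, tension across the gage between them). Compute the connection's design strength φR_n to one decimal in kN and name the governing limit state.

662.9 kN (block shear governs)

Bolt shear: A_b = π(24)²/4 = 452.39 mm². φR_n = 0.75 × 579 × 452.39 × 6 × 1 = 1178.7 kN.
Bearing (10 mm plate, F_u = 450 MPa): end bolts L_c = 53 − 27/2 = 39.5, R_n = min(1.2×39.5×10×450, 2.4×24×10×450) = 213.3 kN/bolt; interior L_c = 77 − 27 = 50, R_n = 259.2 kN/bolt. φR_n = 0.75 × (2×213.3 + 4×259.2) = 1097.6 kN.
Block shear: shear path 2×[53+2×77] = 2×207 mm, A_gv = 4140, A_nv = 2×(207 − 2.5×29)×10 = 2690 mm²; tension across gage: (64 − 1×29)×10 = 350 mm². R_n = min(0.6×450×2690, 0.6×350×4140) + 1.0×450×350 = min(726.3, 869.4) + 157.5 = 883.8 kN. φR_n = 0.75 × 883.8 = 662.9 kN.
Governing: min(1178.7, 1097.6, 662.9) = 662.9 kN → block shear.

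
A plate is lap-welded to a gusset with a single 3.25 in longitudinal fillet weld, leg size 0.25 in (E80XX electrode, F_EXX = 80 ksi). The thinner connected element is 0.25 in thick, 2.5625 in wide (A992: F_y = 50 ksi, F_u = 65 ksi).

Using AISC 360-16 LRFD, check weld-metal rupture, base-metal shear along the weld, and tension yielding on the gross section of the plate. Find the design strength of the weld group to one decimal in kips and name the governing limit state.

Weld metal: throat = 0.707×0.25 = 0.17675 in, L = 3.25 in. φR_n = 0.75 × 0.6 × 80 × 0.17675 × 3.25 = 20.7 kips.
Base metal shear (0.25 in plate): yield φR_n = 1.0×0.6×50×0.25×3.25 = 24.4 kips; rupture φR_n = 0.75×0.6×65×0.25×3.25 = 23.8 kips; take 23.8 kips (rupture).
Tension yield (gross): A_g = 2.5625×0.25 = 0.64063 in². φR_n = 0.90 × 50 × 0.64063 = 28.8 kips.
Governing: min(20.7, 23.8, 28.8) = 20.7 kips → weld metal.

20.7 kips (weld metal governs)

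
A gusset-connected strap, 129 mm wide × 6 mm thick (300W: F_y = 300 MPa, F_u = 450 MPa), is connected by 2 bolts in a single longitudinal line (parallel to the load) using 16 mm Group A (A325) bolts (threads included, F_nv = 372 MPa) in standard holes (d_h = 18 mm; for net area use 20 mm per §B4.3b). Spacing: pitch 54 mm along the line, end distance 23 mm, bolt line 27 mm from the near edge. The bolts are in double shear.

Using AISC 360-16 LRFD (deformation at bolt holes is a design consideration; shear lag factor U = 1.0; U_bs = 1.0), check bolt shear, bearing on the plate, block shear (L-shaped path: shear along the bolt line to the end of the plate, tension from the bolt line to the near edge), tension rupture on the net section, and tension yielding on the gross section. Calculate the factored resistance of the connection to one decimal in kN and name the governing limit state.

Bolt shear: A_b = π(16)²/4 = 201.06 mm². φR_n = 0.75 × 372 × 201.06 × 2 × 2 = 224.4 kN.
Bearing (6 mm plate, F_u = 450 MPa): end bolts L_c = 23 − 18/2 = 14, R_n = min(1.2×14×6×450, 2.4×16×6×450) = 45.36 kN/bolt; interior L_c = 54 − 18 = 36, R_n = 103.68 kN/bolt. φR_n = 0.75 × (1×45.36 + 1×103.68) = 111.8 kN.
Block shear: shear path 1×[23+1×54] = 1×77 mm, A_gv = 462, A_nv = 1×(77 − 1.5×20)×6 = 282 mm²; tension to near edge: (27 − 0.5×20)×6 = 102 mm². R_n = min(0.6×450×282, 0.6×300×462) + 1.0×450×102 = min(76.14, 83.16) + 45.9 = 122.04 kN. φR_n = 0.75 × 122.04 = 91.5 kN.
Tension rupture (net): A_n = (129 − 1×20)×6 = 654 mm² (U = 1.0, A_e = A_n). φR_n = 0.75 × 450 × 654 = 220.7 kN.
Tension yield (gross): A_g = 129×6 = 774 mm². φR_n = 0.90 × 300 × 774 = 209.0 kN.
Governing: min(224.4, 111.8, 91.5, 220.7, 209.0) = 91.5 kN → block shear.

91.5 kN (block shear governs)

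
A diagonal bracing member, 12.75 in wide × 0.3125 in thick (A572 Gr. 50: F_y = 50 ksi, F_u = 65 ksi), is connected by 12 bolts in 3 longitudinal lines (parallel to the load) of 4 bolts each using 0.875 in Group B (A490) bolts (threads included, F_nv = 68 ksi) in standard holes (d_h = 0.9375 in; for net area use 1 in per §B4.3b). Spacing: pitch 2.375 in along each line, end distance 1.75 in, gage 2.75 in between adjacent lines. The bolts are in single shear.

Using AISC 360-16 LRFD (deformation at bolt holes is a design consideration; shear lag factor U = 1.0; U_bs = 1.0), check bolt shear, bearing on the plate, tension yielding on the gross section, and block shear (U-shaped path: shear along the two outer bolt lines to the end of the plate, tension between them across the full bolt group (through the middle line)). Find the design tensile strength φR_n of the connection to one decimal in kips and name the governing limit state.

151.6 kips (block shear governs)

Bolt shear: A_b = π(0.875)²/4 = 0.60132 in². φR_n = 0.75 × 68 × 0.60132 × 12 × 1 = 368.0 kips.
Bearing (0.3125 in plate, F_u = 65 ksi): end bolts L_c = 1.75 − 0.9375/2 = 1.28125, R_n = min(1.2×1.28125×0.3125×65, 2.4×0.875×0.3125×65) = 31.23 kips/bolt; interior L_c = 2.375 − 0.9375 = 1.4375, R_n = 35.039 kips/bolt. φR_n = 0.75 × (3×31.23 + 9×35.039) = 306.8 kips.
Tension yield (gross): A_g = 12.75×0.3125 = 3.9844 in². φR_n = 0.90 × 50 × 3.9844 = 179.3 kips.
Block shear: shear path 2×[1.75+3×2.375] = 2×8.875 in, A_gv = 5.5469, A_nv = 2×(8.875 − 3.5×1)×0.3125 = 3.3594 in²; tension across gage: (5.5 − 2×1)×0.3125 = 1.0938 in². R_n = min(0.6×65×3.3594, 0.6×50×5.5469) + 1.0×65×1.0938 = min(131.02, 166.41) + 71.097 = 202.12 kips. φR_n = 0.75 × 202.12 = 151.6 kips.
Governing: min(368.0, 306.8, 179.3, 151.6) = 151.6 kips → block shear.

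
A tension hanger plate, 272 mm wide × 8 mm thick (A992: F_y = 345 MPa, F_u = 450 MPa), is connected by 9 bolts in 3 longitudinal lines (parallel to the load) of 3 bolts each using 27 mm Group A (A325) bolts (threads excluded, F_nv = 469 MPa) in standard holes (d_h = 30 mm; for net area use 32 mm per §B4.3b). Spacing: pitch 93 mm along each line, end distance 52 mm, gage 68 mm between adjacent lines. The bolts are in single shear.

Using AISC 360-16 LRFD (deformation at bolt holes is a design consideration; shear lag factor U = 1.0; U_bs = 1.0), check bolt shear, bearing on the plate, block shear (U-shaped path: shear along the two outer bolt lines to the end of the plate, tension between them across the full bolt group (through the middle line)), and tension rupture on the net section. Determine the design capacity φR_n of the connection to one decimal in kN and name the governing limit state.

Bolt shear: A_b = π(27)²/4 = 572.56 mm². φR_n = 0.75 × 469 × 572.56 × 9 × 1 = 1812.6 kN.
Bearing (8 mm plate, F_u = 450 MPa): end bolts L_c = 52 − 30/2 = 37, R_n = min(1.2×37×8×450, 2.4×27×8×450) = 159.84 kN/bolt; interior L_c = 93 − 30 = 63, R_n = 233.28 kN/bolt. φR_n = 0.75 × (3×159.84 + 6×233.28) = 1409.4 kN.
Block shear: shear path 2×[52+2×93] = 2×238 mm, A_gv = 3808, A_nv = 2×(238 − 2.5×32)×8 = 2528 mm²; tension across gage: (136 − 2×32)×8 = 576 mm². R_n = min(0.6×450×2528, 0.6×345×3808) + 1.0×450×576 = min(682.56, 788.26) + 259.2 = 941.76 kN. φR_n = 0.75 × 941.76 = 706.3 kN.
Tension rupture (net): A_n = (272 − 3×32)×8 = 1408 mm² (U = 1.0, A_e = A_n). φR_n = 0.75 × 450 × 1408 = 475.2 kN.
Governing: min(1812.6, 1409.4, 706.3, 475.2) = 475.2 kN → net-section rupture.

475.2 kN (net-section rupture governs)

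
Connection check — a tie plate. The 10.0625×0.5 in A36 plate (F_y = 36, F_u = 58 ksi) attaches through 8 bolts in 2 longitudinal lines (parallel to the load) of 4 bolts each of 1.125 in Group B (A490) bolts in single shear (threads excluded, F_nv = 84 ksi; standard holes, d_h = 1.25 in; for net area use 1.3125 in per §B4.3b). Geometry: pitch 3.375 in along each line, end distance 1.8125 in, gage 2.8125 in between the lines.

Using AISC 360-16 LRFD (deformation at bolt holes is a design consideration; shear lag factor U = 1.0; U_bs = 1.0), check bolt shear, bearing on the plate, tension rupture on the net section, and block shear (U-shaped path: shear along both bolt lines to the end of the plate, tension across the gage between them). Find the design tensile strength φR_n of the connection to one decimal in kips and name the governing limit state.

Bolt shear: A_b = π(1.125)²/4 = 0.99402 in². φR_n = 0.75 × 84 × 0.99402 × 8 × 1 = 501.0 kips.
Bearing (0.5 in plate, F_u = 58 ksi): end bolts L_c = 1.8125 − 1.25/2 = 1.1875, R_n = min(1.2×1.1875×0.5×58, 2.4×1.125×0.5×58) = 41.325 kips/bolt; interior L_c = 3.375 − 1.25 = 2.125, R_n = 73.95 kips/bolt. φR_n = 0.75 × (2×41.325 + 6×73.95) = 394.8 kips.
Tension rupture (net): A_n = (10.0625 − 2×1.3125)×0.5 = 3.7188 in² (U = 1.0, A_e = A_n). φR_n = 0.75 × 58 × 3.7188 = 161.8 kips.
Block shear: shear path 2×[1.8125+3×3.375] = 2×11.9375 in, A_gv = 11.938, A_nv = 2×(11.9375 − 3.5×1.3125)×0.5 = 7.3438 in²; tension across gage: (2.8125 − 1×1.3125)×0.5 = 0.75 in². R_n = min(0.6×58×7.3438, 0.6×36×11.938) + 1.0×58×0.75 = min(255.56, 257.86) + 43.5 = 299.06 kips. φR_n = 0.75 × 299.06 = 224.3 kips.
Governing: min(501.0, 394.8, 161.8, 224.3) = 161.8 kips → net-section rupture.

161.8 kips (net-section rupture governs)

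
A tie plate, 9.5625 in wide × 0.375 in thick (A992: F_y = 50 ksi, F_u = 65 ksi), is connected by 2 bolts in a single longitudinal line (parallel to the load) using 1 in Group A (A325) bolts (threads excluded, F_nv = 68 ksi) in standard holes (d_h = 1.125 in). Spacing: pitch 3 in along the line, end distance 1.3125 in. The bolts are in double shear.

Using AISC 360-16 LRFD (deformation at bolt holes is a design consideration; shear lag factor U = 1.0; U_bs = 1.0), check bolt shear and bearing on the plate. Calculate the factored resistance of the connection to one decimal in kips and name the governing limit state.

Bolt shear: A_b = π(1)²/4 = 0.7854 in². φR_n = 0.75 × 68 × 0.7854 × 2 × 2 = 160.2 kips.
Bearing (0.375 in plate, F_u = 65 ksi): end bolts L_c = 1.3125 − 1.125/2 = 0.75, R_n = min(1.2×0.75×0.375×65, 2.4×1×0.375×65) = 21.938 kips/bolt; interior L_c = 3 − 1.125 = 1.875, R_n = 54.844 kips/bolt. φR_n = 0.75 × (1×21.938 + 1×54.844) = 57.6 kips.
Governing: min(160.2, 57.6) = 57.6 kips → bearing.

57.6 kips (bearing governs)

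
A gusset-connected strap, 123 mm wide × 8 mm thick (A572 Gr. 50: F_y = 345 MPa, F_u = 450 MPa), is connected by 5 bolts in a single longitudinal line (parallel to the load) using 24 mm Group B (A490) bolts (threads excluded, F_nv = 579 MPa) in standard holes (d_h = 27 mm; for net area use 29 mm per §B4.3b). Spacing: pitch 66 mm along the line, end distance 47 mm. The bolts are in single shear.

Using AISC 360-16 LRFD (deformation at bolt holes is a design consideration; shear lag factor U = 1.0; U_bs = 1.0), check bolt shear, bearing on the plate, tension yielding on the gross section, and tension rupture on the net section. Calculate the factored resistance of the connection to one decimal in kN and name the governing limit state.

Bolt shear: A_b = π(24)²/4 = 452.39 mm². φR_n = 0.75 × 579 × 452.39 × 5 × 1 = 982.3 kN.
Bearing (8 mm plate, F_u = 450 MPa): end bolts L_c = 47 − 27/2 = 33.5, R_n = min(1.2×33.5×8×450, 2.4×24×8×450) = 144.72 kN/bolt; interior L_c = 66 − 27 = 39, R_n = 168.48 kN/bolt. φR_n = 0.75 × (1×144.72 + 4×168.48) = 614.0 kN.
Tension yield (gross): A_g = 123×8 = 984 mm². φR_n = 0.90 × 345 × 984 = 305.5 kN.
Tension rupture (net): A_n = (123 − 1×29)×8 = 752 mm² (U = 1.0, A_e = A_n). φR_n = 0.75 × 450 × 752 = 253.8 kN.
Governing: min(982.3, 614.0, 305.5, 253.8) = 253.8 kN → net-section rupture.

253.8 kN (net-section rupture governs)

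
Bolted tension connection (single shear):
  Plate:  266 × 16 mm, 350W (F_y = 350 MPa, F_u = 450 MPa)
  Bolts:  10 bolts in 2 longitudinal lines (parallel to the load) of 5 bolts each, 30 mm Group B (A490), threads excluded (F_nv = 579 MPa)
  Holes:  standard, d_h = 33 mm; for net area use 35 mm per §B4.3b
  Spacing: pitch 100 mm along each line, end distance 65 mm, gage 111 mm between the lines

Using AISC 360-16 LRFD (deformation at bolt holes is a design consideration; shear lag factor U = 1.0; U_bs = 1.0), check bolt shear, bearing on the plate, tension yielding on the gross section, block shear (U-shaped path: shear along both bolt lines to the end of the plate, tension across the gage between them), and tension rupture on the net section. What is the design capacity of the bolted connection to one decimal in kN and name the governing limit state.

1058.4 kN (net-section rupture governs)

Bolt shear: A_b = π(30)²/4 = 706.86 mm². φR_n = 0.75 × 579 × 706.86 × 10 × 1 = 3069.5 kN.
Bearing (16 mm plate, F_u = 450 MPa): end bolts L_c = 65 − 33/2 = 48.5, R_n = min(1.2×48.5×16×450, 2.4×30×16×450) = 419.04 kN/bolt; interior L_c = 100 − 33 = 67, R_n = 518.4 kN/bolt. φR_n = 0.75 × (2×419.04 + 8×518.4) = 3739.0 kN.
Tension yield (gross): A_g = 266×16 = 4256 mm². φR_n = 0.90 × 350 × 4256 = 1340.6 kN.
Block shear: shear path 2×[65+4×100] = 2×465 mm, A_gv = 14880, A_nv = 2×(465 − 4.5×35)×16 = 9840 mm²; tension across gage: (111 − 1×35)×16 = 1216 mm². R_n = min(0.6×450×9840, 0.6×350×14880) + 1.0×450×1216 = min(2656.8, 3124.8) + 547.2 = 3204 kN. φR_n = 0.75 × 3204 = 2403.0 kN.
Tension rupture (net): A_n = (266 − 2×35)×16 = 3136 mm² (U = 1.0, A_e = A_n). φR_n = 0.75 × 450 × 3136 = 1058.4 kN.
Governing: min(3069.5, 3739.0, 1340.6, 2403.0, 1058.4) = 1058.4 kN → net-section rupture.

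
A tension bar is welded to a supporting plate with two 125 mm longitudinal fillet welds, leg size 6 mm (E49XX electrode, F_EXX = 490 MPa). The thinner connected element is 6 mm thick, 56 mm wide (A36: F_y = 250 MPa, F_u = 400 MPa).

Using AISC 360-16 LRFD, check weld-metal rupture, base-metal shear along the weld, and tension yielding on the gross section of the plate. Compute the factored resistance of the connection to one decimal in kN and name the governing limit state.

75.6 kN (gross-section yield governs)

Weld metal: throat = 0.707×6 = 4.242 mm, L = 2×125 = 250 mm. φR_n = 0.75 × 0.6 × 490 × 4.242 × 250 = 233.8 kN.
Base metal shear (6 mm plate): yield φR_n = 1.0×0.6×250×6×250 = 225.0 kN; rupture φR_n = 0.75×0.6×400×6×250 = 270.0 kN; take 225.0 kN (yield).
Tension yield (gross): A_g = 56×6 = 336 mm². φR_n = 0.90 × 250 × 336 = 75.6 kN.
Governing: min(233.8, 225.0, 75.6) = 75.6 kN → gross-section yield.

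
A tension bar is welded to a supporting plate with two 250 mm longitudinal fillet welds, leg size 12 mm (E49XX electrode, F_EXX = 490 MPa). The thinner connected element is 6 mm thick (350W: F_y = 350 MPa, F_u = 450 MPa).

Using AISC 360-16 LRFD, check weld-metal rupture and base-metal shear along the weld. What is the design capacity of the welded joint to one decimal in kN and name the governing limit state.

607.5 kN (base-metal shear governs)

Weld metal: throat = 0.707×12 = 8.484 mm, L = 2×250 = 500 mm. φR_n = 0.75 × 0.6 × 490 × 8.484 × 500 = 935.4 kN.
Base metal shear (6 mm plate): yield φR_n = 1.0×0.6×350×6×500 = 630.0 kN; rupture φR_n = 0.75×0.6×450×6×500 = 607.5 kN; take 607.5 kN (rupture).
Governing: min(935.4, 607.5) = 607.5 kN → base-metal shear.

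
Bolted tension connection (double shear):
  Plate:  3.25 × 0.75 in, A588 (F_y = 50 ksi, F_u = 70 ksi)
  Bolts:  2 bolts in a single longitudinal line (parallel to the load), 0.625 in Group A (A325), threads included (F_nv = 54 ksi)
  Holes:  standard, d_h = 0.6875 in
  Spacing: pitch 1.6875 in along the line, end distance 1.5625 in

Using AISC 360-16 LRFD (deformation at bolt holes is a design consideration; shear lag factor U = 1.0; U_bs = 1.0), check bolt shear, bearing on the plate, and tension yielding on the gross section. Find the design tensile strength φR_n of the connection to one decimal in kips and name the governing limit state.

49.7 kips (bolt shear governs)

Bolt shear: A_b = π(0.625)²/4 = 0.3068 in². φR_n = 0.75 × 54 × 0.3068 × 2 × 2 = 49.7 kips.
Bearing (0.75 in plate, F_u = 70 ksi): end bolts L_c = 1.5625 − 0.6875/2 = 1.21875, R_n = min(1.2×1.21875×0.75×70, 2.4×0.625×0.75×70) = 76.781 kips/bolt; interior L_c = 1.6875 − 0.6875 = 1, R_n = 63 kips/bolt. φR_n = 0.75 × (1×76.781 + 1×63) = 104.8 kips.
Tension yield (gross): A_g = 3.25×0.75 = 2.4375 in². φR_n = 0.90 × 50 × 2.4375 = 109.7 kips.
Governing: min(49.7, 104.8, 109.7) = 49.7 kips → bolt shear.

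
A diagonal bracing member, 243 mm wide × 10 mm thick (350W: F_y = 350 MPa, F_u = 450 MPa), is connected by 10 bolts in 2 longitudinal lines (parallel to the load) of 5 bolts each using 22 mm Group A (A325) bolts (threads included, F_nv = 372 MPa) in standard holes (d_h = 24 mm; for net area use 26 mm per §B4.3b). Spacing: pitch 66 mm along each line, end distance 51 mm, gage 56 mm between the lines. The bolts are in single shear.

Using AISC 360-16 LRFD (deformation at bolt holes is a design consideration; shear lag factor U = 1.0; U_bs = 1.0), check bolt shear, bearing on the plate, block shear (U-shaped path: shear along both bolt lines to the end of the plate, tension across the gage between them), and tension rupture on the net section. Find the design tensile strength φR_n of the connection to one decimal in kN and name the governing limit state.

644.6 kN (net-section rupture governs)

Bolt shear: A_b = π(22)²/4 = 380.13 mm². φR_n = 0.75 × 372 × 380.13 × 10 × 1 = 1060.6 kN.
Bearing (10 mm plate, F_u = 450 MPa): end bolts L_c = 51 − 24/2 = 39, R_n = min(1.2×39×10×450, 2.4×22×10×450) = 210.6 kN/bolt; interior L_c = 66 − 24 = 42, R_n = 226.8 kN/bolt. φR_n = 0.75 × (2×210.6 + 8×226.8) = 1676.7 kN.
Block shear: shear path 2×[51+4×66] = 2×315 mm, A_gv = 6300, A_nv = 2×(315 − 4.5×26)×10 = 3960 mm²; tension across gage: (56 − 1×26)×10 = 300 mm². R_n = min(0.6×450×3960, 0.6×350×6300) + 1.0×450×300 = min(1069.2, 1323) + 135 = 1204.2 kN. φR_n = 0.75 × 1204.2 = 903.2 kN.
Tension rupture (net): A_n = (243 − 2×26)×10 = 1910 mm² (U = 1.0, A_e = A_n). φR_n = 0.75 × 450 × 1910 = 644.6 kN.
Governing: min(1060.6, 1676.7, 903.2, 644.6) = 644.6 kN → net-section rupture.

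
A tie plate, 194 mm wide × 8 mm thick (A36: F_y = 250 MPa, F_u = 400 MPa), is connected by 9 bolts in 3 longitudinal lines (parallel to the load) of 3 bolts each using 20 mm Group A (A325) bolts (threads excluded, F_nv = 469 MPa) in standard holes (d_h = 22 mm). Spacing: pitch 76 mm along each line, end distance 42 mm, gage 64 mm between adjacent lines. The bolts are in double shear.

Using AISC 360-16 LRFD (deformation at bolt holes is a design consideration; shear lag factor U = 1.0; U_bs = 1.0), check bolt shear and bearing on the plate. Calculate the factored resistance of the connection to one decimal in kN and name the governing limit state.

959.0 kN (bearing governs)

Bolt shear: A_b = π(20)²/4 = 314.16 mm². φR_n = 0.75 × 469 × 314.16 × 9 × 2 = 1989.1 kN.
Bearing (8 mm plate, F_u = 400 MPa): end bolts L_c = 42 − 22/2 = 31, R_n = min(1.2×31×8×400, 2.4×20×8×400) = 119.04 kN/bolt; interior L_c = 76 − 22 = 54, R_n = 153.6 kN/bolt. φR_n = 0.75 × (3×119.04 + 6×153.6) = 959.0 kN.
Governing: min(1989.1, 959.0) = 959.0 kN → bearing.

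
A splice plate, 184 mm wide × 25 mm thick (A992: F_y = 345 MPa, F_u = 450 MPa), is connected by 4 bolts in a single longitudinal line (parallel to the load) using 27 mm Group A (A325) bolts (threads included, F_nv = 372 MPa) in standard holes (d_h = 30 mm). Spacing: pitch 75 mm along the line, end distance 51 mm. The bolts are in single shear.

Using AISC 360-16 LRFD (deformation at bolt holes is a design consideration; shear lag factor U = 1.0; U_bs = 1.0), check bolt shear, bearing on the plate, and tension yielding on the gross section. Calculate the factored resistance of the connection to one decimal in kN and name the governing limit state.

Bolt shear: A_b = π(27)²/4 = 572.56 mm². φR_n = 0.75 × 372 × 572.56 × 4 × 1 = 639.0 kN.
Bearing (25 mm plate, F_u = 450 MPa): end bolts L_c = 51 − 30/2 = 36, R_n = min(1.2×36×25×450, 2.4×27×25×450) = 486 kN/bolt; interior L_c = 75 − 30 = 45, R_n = 607.5 kN/bolt. φR_n = 0.75 × (1×486 + 3×607.5) = 1731.4 kN.
Tension yield (gross): A_g = 184×25 = 4600 mm². φR_n = 0.90 × 345 × 4600 = 1428.3 kN.
Governing: min(639.0, 1731.4, 1428.3) = 639.0 kN → bolt shear.

639.0 kN (bolt shear governs)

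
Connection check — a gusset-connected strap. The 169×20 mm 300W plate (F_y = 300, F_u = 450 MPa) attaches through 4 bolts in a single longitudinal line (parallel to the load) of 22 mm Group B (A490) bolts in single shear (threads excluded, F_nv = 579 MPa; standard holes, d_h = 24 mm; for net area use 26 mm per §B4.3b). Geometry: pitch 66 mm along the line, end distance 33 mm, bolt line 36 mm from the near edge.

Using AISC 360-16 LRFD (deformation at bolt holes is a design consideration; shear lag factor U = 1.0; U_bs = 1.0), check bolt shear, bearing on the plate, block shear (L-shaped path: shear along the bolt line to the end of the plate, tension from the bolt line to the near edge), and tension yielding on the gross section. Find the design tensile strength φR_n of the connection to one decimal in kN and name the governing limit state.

Bolt shear: A_b = π(22)²/4 = 380.13 mm². φR_n = 0.75 × 579 × 380.13 × 4 × 1 = 660.3 kN.
Bearing (20 mm plate, F_u = 450 MPa): end bolts L_c = 33 − 24/2 = 21, R_n = min(1.2×21×20×450, 2.4×22×20×450) = 226.8 kN/bolt; interior L_c = 66 − 24 = 42, R_n = 453.6 kN/bolt. φR_n = 0.75 × (1×226.8 + 3×453.6) = 1190.7 kN.
Block shear: shear path 1×[33+3×66] = 1×231 mm, A_gv = 4620, A_nv = 1×(231 − 3.5×26)×20 = 2800 mm²; tension to near edge: (36 − 0.5×26)×20 = 460 mm². R_n = min(0.6×450×2800, 0.6×300×4620) + 1.0×450×460 = min(756, 831.6) + 207 = 963 kN. φR_n = 0.75 × 963 = 722.3 kN.
Tension yield (gross): A_g = 169×20 = 3380 mm². φR_n = 0.90 × 300 × 3380 = 912.6 kN.
Governing: min(660.3, 1190.7, 722.3, 912.6) = 660.3 kN → bolt shear.

660.3 kN (bolt shear governs)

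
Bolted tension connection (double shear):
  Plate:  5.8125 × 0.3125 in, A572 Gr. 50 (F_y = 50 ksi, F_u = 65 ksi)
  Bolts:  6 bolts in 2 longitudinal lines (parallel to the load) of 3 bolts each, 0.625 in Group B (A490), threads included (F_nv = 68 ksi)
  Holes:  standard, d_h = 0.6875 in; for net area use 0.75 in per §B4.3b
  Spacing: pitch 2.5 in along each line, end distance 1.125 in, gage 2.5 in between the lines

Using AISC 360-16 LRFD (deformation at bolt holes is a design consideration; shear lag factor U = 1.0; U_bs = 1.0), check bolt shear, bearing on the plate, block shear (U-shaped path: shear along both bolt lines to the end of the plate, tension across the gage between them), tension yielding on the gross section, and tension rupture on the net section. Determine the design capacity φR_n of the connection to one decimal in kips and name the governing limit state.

65.7 kips (net-section rupture governs)

Bolt shear: A_b = π(0.625)²/4 = 0.3068 in². φR_n = 0.75 × 68 × 0.3068 × 6 × 2 = 187.8 kips.
Bearing (0.3125 in plate, F_u = 65 ksi): end bolts L_c = 1.125 − 0.6875/2 = 0.78125, R_n = min(1.2×0.78125×0.3125×65, 2.4×0.625×0.3125×65) = 19.043 kips/bolt; interior L_c = 2.5 − 0.6875 = 1.8125, R_n = 30.469 kips/bolt. φR_n = 0.75 × (2×19.043 + 4×30.469) = 120.0 kips.
Block shear: shear path 2×[1.125+2×2.5] = 2×6.125 in, A_gv = 3.8281, A_nv = 2×(6.125 − 2.5×0.75)×0.3125 = 2.6563 in²; tension across gage: (2.5 − 1×0.75)×0.3125 = 0.54688 in². R_n = min(0.6×65×2.6563, 0.6×50×3.8281) + 1.0×65×0.54688 = min(103.6, 114.84) + 35.547 = 139.15 kips. φR_n = 0.75 × 139.15 = 104.4 kips.
Tension yield (gross): A_g = 5.8125×0.3125 = 1.8164 in². φR_n = 0.90 × 50 × 1.8164 = 81.7 kips.
Tension rupture (net): A_n = (5.8125 − 2×0.75)×0.3125 = 1.3477 in² (U = 1.0, A_e = A_n). φR_n = 0.75 × 65 × 1.3477 = 65.7 kips.
Governing: min(187.8, 120.0, 104.4, 81.7, 65.7) = 65.7 kips → net-section rupture.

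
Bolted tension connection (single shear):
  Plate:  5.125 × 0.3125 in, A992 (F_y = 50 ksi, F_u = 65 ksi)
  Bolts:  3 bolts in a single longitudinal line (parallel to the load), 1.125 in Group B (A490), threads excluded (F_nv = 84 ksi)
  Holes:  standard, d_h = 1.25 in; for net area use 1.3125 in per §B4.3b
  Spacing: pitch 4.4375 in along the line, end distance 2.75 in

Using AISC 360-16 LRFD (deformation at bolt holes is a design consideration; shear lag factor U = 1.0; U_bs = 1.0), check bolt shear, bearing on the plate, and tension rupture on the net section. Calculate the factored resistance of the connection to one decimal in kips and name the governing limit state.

58.1 kips (net-section rupture governs)

Bolt shear: A_b = π(1.125)²/4 = 0.99402 in². φR_n = 0.75 × 84 × 0.99402 × 3 × 1 = 187.9 kips.
Bearing (0.3125 in plate, F_u = 65 ksi): end bolts L_c = 2.75 − 1.25/2 = 2.125, R_n = min(1.2×2.125×0.3125×65, 2.4×1.125×0.3125×65) = 51.797 kips/bolt; interior L_c = 4.4375 − 1.25 = 3.1875, R_n = 54.844 kips/bolt. φR_n = 0.75 × (1×51.797 + 2×54.844) = 121.1 kips.
Tension rupture (net): A_n = (5.125 − 1×1.3125)×0.3125 = 1.1914 in² (U = 1.0, A_e = A_n). φR_n = 0.75 × 65 × 1.1914 = 58.1 kips.
Governing: min(187.9, 121.1, 58.1) = 58.1 kips → net-section rupture.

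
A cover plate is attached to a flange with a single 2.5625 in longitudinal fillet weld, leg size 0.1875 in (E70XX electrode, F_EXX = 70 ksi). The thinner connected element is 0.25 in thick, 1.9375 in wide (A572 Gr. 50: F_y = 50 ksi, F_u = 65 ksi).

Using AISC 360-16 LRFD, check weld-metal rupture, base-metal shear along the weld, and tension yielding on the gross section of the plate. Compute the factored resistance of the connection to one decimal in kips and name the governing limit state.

10.7 kips (weld metal governs)

Weld metal: throat = 0.707×0.1875 = 0.13256 in, L = 2.5625 in. φR_n = 0.75 × 0.6 × 70 × 0.13256 × 2.5625 = 10.7 kips.
Base metal shear (0.25 in plate): yield φR_n = 1.0×0.6×50×0.25×2.5625 = 19.2 kips; rupture φR_n = 0.75×0.6×65×0.25×2.5625 = 18.7 kips; take 18.7 kips (rupture).
Tension yield (gross): A_g = 1.9375×0.25 = 0.48438 in². φR_n = 0.90 × 50 × 0.48438 = 21.8 kips.
Governing: min(10.7, 18.7, 21.8) = 10.7 kips → weld metal.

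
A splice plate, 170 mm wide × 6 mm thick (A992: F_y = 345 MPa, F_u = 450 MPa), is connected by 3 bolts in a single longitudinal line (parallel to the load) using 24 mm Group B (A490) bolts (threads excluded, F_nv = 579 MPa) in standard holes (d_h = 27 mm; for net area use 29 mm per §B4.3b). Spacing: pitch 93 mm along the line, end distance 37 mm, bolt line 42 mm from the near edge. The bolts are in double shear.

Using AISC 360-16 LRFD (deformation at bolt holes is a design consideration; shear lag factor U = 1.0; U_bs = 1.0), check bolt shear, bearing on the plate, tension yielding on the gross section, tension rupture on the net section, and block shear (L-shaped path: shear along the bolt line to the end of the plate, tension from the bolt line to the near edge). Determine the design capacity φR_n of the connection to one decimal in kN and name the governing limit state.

Bolt shear: A_b = π(24)²/4 = 452.39 mm². φR_n = 0.75 × 579 × 452.39 × 3 × 2 = 1178.7 kN.
Bearing (6 mm plate, F_u = 450 MPa): end bolts L_c = 37 − 27/2 = 23.5, R_n = min(1.2×23.5×6×450, 2.4×24×6×450) = 76.14 kN/bolt; interior L_c = 93 − 27 = 66, R_n = 155.52 kN/bolt. φR_n = 0.75 × (1×76.14 + 2×155.52) = 290.4 kN.
Tension yield (gross): A_g = 170×6 = 1020 mm². φR_n = 0.90 × 345 × 1020 = 316.7 kN.
Tension rupture (net): A_n = (170 − 1×29)×6 = 846 mm² (U = 1.0, A_e = A_n). φR_n = 0.75 × 450 × 846 = 285.5 kN.
Block shear: shear path 1×[37+2×93] = 1×223 mm, A_gv = 1338, A_nv = 1×(223 − 2.5×29)×6 = 903 mm²; tension to near edge: (42 − 0.5×29)×6 = 165 mm². R_n = min(0.6×450×903, 0.6×345×1338) + 1.0×450×165 = min(243.81, 276.97) + 74.25 = 318.06 kN. φR_n = 0.75 × 318.06 = 238.5 kN.
Governing: min(1178.7, 290.4, 316.7, 285.5, 238.5) = 238.5 kN → block shear.

238.5 kN (block shear governs)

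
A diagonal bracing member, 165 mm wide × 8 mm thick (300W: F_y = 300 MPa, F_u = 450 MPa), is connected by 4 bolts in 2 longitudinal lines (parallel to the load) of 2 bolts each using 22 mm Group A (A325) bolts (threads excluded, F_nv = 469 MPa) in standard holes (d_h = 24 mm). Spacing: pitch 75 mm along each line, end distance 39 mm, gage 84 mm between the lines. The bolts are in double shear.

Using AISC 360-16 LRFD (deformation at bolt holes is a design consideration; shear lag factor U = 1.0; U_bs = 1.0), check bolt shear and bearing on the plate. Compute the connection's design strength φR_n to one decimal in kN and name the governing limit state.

460.1 kN (bearing governs)

Bolt shear: A_b = π(22)²/4 = 380.13 mm². φR_n = 0.75 × 469 × 380.13 × 4 × 2 = 1069.7 kN.
Bearing (8 mm plate, F_u = 450 MPa): end bolts L_c = 39 − 24/2 = 27, R_n = min(1.2×27×8×450, 2.4×22×8×450) = 116.64 kN/bolt; interior L_c = 75 − 24 = 51, R_n = 190.08 kN/bolt. φR_n = 0.75 × (2×116.64 + 2×190.08) = 460.1 kN.
Governing: min(1069.7, 460.1) = 460.1 kN → bearing.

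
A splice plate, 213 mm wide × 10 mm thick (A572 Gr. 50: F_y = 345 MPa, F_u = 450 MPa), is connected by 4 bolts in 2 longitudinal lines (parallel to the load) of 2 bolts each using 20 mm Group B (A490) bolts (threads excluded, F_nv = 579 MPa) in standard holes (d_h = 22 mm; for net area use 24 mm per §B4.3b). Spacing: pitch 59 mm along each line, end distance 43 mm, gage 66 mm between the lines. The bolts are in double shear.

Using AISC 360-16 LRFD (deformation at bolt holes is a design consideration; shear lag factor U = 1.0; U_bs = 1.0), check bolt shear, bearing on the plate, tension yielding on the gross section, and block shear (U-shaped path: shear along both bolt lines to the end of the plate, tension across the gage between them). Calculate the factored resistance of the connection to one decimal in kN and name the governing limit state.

409.1 kN (block shear governs)

Bolt shear: A_b = π(20)²/4 = 314.16 mm². φR_n = 0.75 × 579 × 314.16 × 4 × 2 = 1091.4 kN.
Bearing (10 mm plate, F_u = 450 MPa): end bolts L_c = 43 − 22/2 = 32, R_n = min(1.2×32×10×450, 2.4×20×10×450) = 172.8 kN/bolt; interior L_c = 59 − 22 = 37, R_n = 199.8 kN/bolt. φR_n = 0.75 × (2×172.8 + 2×199.8) = 558.9 kN.
Tension yield (gross): A_g = 213×10 = 2130 mm². φR_n = 0.90 × 345 × 2130 = 661.4 kN.
Block shear: shear path 2×[43+1×59] = 2×102 mm, A_gv = 2040, A_nv = 2×(102 − 1.5×24)×10 = 1320 mm²; tension across gage: (66 − 1×24)×10 = 420 mm². R_n = min(0.6×450×1320, 0.6×345×2040) + 1.0×450×420 = min(356.4, 422.28) + 189 = 545.4 kN. φR_n = 0.75 × 545.4 = 409.1 kN.
Governing: min(1091.4, 558.9, 661.4, 409.1) = 409.1 kN → block shear.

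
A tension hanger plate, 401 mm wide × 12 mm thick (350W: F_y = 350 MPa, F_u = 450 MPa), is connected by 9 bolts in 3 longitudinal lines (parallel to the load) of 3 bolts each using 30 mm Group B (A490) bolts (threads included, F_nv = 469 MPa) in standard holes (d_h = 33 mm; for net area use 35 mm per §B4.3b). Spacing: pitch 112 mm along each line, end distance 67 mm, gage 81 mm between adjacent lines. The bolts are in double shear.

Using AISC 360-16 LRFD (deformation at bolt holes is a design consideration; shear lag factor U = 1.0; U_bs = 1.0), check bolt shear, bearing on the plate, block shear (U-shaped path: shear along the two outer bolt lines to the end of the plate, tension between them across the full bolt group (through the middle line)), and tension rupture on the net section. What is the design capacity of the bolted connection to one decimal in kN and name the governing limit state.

Bolt shear: A_b = π(30)²/4 = 706.86 mm². φR_n = 0.75 × 469 × 706.86 × 9 × 2 = 4475.5 kN.
Bearing (12 mm plate, F_u = 450 MPa): end bolts L_c = 67 − 33/2 = 50.5, R_n = min(1.2×50.5×12×450, 2.4×30×12×450) = 327.24 kN/bolt; interior L_c = 112 − 33 = 79, R_n = 388.8 kN/bolt. φR_n = 0.75 × (3×327.24 + 6×388.8) = 2485.9 kN.
Block shear: shear path 2×[67+2×112] = 2×291 mm, A_gv = 6984, A_nv = 2×(291 − 2.5×35)×12 = 4884 mm²; tension across gage: (162 − 2×35)×12 = 1104 mm². R_n = min(0.6×450×4884, 0.6×350×6984) + 1.0×450×1104 = min(1318.7, 1466.6) + 496.8 = 1815.5 kN. φR_n = 0.75 × 1815.5 = 1361.6 kN.
Tension rupture (net): A_n = (401 − 3×35)×12 = 3552 mm² (U = 1.0, A_e = A_n). φR_n = 0.75 × 450 × 3552 = 1198.8 kN.
Governing: min(4475.5, 2485.9, 1361.6, 1198.8) = 1198.8 kN → net-section rupture.

1198.8 kN (net-section rupture governs)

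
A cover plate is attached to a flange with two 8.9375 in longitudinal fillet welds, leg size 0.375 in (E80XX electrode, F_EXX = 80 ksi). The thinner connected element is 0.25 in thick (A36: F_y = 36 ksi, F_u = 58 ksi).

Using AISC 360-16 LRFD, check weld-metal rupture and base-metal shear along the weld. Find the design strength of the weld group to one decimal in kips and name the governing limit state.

Weld metal: throat = 0.707×0.375 = 0.26513 in, L = 2×8.9375 = 17.875 in. φR_n = 0.75 × 0.6 × 80 × 0.26513 × 17.875 = 170.6 kips.
Base metal shear (0.25 in plate): yield φR_n = 1.0×0.6×36×0.25×17.875 = 96.5 kips; rupture φR_n = 0.75×0.6×58×0.25×17.875 = 116.6 kips; take 96.5 kips (yield).
Governing: min(170.6, 96.5) = 96.5 kips → base-metal shear.

96.5 kips (base-metal shear governs)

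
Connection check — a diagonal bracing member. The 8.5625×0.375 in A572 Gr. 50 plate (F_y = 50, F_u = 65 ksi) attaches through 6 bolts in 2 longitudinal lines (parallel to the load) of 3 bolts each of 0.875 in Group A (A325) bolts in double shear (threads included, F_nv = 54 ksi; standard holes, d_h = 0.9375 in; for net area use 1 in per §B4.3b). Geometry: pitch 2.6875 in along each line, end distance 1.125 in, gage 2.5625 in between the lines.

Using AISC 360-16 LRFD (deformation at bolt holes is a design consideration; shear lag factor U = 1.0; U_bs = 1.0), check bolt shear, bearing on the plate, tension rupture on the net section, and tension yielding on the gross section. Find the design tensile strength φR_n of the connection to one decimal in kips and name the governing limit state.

Bolt shear: A_b = π(0.875)²/4 = 0.60132 in². φR_n = 0.75 × 54 × 0.60132 × 6 × 2 = 292.2 kips.
Bearing (0.375 in plate, F_u = 65 ksi): end bolts L_c = 1.125 − 0.9375/2 = 0.65625, R_n = min(1.2×0.65625×0.375×65, 2.4×0.875×0.375×65) = 19.195 kips/bolt; interior L_c = 2.6875 − 0.9375 = 1.75, R_n = 51.188 kips/bolt. φR_n = 0.75 × (2×19.195 + 4×51.188) = 182.4 kips.
Tension rupture (net): A_n = (8.5625 − 2×1)×0.375 = 2.4609 in² (U = 1.0, A_e = A_n). φR_n = 0.75 × 65 × 2.4609 = 120.0 kips.
Tension yield (gross): A_g = 8.5625×0.375 = 3.2109 in². φR_n = 0.90 × 50 × 3.2109 = 144.5 kips.
Governing: min(292.2, 182.4, 120.0, 144.5) = 120.0 kips → net-section rupture.

120.0 kips (net-section rupture governs)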